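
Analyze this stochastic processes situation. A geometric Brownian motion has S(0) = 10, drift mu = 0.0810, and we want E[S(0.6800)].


E[S(t)] = S(0) * exp(mu * t)
= 10 * exp(0.0810 * 0.6800)
= 10 * 1.0566
= 10.5663

10.5663


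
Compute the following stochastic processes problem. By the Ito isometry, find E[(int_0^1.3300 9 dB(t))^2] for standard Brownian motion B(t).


By Ito isometry: E[(int f dB)^2] = int f^2 dt
= 9^2 * 1.3300
= 81 * 1.3300 = 107.7300

107.7300


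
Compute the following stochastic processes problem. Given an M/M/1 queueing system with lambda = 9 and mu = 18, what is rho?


rho = lambda/mu
= 9/18
= 0.5000

0.5000


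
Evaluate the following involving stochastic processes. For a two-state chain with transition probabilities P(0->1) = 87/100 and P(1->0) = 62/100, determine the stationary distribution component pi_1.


Stationary distribution: pi_0 = p10/(p01+p10), pi_1 = p01/(p01+p10)
p01 = 0.8700, p10 = 0.6200
pi_1 = 0.5839

0.5839


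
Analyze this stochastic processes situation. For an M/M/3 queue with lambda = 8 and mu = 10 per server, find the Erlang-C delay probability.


a = lambda/mu = 0.8000
rho = a/c = 0.2667
Erlang-C formula applied:
C(c,a) = 0.0520

0.0520


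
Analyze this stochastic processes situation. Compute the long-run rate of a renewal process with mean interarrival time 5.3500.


Long-run renewal rate = 1/E(X)
= 1/5.3500
= 0.1869

0.1869


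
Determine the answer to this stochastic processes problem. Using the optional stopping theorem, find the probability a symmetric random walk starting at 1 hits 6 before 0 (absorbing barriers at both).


By optional stopping theorem: E(M at tau) = M(0) = 1
P(hit 6)*6 + P(hit 0)*0 = 1
P(hit 6) = (1 - 0)/(6 - 0) = 1/6 = 0.1667

0.1667


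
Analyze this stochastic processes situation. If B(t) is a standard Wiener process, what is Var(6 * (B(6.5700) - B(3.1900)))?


Var(alpha*(B(t)-B(s))) = alpha^2 * (t-s)
= 6^2 * (6.5700 - 3.1900)
= 36 * 3.3800
= 121.6800

121.6800


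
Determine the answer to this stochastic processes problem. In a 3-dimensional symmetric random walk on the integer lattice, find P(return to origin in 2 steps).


P(return in 2 steps) = P(reverse first step) = 1/(2d)
= 1/6
= 0.1667

0.1667


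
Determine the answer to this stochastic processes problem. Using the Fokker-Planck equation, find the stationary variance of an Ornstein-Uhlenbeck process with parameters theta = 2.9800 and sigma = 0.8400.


Stationary variance = sigma^2 / (2*theta)
= 0.8400^2 / (2*2.9800)
= 0.7056 / 5.9600
= 0.1184

0.1184


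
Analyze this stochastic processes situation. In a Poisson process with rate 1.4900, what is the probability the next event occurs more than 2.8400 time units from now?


P(X > t) = exp(-lambda * t)
= exp(-1.4900 * 2.8400)
= exp(-4.2316) = 0.0145

0.0145


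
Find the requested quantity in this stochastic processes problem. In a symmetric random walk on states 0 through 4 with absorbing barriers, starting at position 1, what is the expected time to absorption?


For symmetric RW on 0,...,N with absorbing barriers, E(i) = i*(N-i)
E(1) = 1 * 3 = 3

3


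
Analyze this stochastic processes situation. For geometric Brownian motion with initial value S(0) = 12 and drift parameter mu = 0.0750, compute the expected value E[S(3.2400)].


E[S(t)] = S(0) * exp(mu * t)
= 12 * exp(0.0750 * 3.2400)
= 12 * 1.2751
= 15.3008

15.3008


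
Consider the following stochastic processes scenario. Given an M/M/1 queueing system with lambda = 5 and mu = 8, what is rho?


rho = lambda/mu
= 5/8
= 0.6250

0.6250


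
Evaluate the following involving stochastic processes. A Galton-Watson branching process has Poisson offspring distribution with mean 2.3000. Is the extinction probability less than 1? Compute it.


Since mu = 2.3000 > 1, extinction prob q < 1.
Solve s = exp(mu*(s-1)) iteratively.
q = 0.1376

0.1376


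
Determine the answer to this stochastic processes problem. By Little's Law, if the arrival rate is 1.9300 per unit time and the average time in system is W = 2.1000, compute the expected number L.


Little's Law: L = lambda * W
= 1.9300 * 2.1000
= 4.0530

4.0530


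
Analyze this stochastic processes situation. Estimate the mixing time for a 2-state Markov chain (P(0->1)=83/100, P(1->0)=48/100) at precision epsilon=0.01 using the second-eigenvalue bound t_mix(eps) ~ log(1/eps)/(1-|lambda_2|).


lambda_2 = |1 - p01 - p10| = |1 - 0.8300 - 0.4800| = 0.3100
t_mix ~ log(1/eps)/(1 - |lambda_2|)
= log(100)/(1 - 0.3100) = 4.6052/0.6900
= 6.6742

6.6742


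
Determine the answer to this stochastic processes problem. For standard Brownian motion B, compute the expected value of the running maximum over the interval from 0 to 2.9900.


E(max B(s)) = sqrt(2t/pi)
= sqrt(2*2.9900/pi)
= sqrt(1.9035)
= 1.3797

1.3797


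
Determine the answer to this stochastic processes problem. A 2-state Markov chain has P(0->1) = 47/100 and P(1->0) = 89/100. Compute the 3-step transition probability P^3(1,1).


Computing P^3 by matrix multiplication.
P = [[0.5300, 0.4700], [0.8900, 0.1100]]
After raising P to the power 3:
P^3(1,1) = 0.3151

0.3151


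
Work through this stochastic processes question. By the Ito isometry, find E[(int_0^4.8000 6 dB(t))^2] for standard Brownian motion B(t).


By Ito isometry: E[(int f dB)^2] = int f^2 dt
= 6^2 * 4.8000
= 36 * 4.8000 = 172.8000

172.8000


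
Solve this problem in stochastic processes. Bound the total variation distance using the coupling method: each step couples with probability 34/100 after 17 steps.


TV distance bound <= (1-delta)^n
= (1 - 0.3400)^17
= 0.6600^17
= 8.5555e-04

8.5555e-04


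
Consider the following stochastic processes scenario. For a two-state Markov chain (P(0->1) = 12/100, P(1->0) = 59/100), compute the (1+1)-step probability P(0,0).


P^2 = P^1 * P^1
Computing via matrix multiplication of the transition matrix.
Entry (0,0) of P^2 = 0.8452

0.8452


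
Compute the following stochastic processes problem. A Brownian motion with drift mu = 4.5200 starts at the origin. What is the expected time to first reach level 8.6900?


Expected first passage time = a/mu
= 8.6900/4.5200
= 1.9226

1.9226


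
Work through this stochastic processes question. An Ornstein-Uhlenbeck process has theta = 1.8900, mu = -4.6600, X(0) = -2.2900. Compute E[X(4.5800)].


E[X(t)] = mu + (X(0) - mu)*exp(-theta*t)
= -4.6600 + (-2.2900 - -4.6600)*exp(-1.8900*4.5800)
= -4.6600 + 2.3700 * 1.7404e-04
= -4.6596

-4.6596


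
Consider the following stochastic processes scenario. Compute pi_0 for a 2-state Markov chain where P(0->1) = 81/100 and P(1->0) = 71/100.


Stationary distribution: pi_0 = p10/(p01+p10), pi_1 = p01/(p01+p10)
p01 = 0.8100, p10 = 0.7100
pi_0 = 0.4671

0.4671


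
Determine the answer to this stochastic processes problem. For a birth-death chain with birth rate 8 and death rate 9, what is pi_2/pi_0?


For birth-death process, pi_n/pi_0 = (lambda/mu)^n
= (8/9)^2
= 0.7901

0.7901


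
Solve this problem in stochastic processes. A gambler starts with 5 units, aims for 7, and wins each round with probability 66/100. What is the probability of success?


Gambler's ruin formula:
r = q/p = 0.3400/0.6600 = 0.5152
P(win) = (1 - r^i)/(1 - r^N)
= (1 - 0.5152^5)/(1 - 0.5152^7)
= 0.9731

0.9731


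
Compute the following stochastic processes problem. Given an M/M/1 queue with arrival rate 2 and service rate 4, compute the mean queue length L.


rho = 2/4 = 0.5000
L = rho/(1-rho)
= 0.5000/0.5000
= 1.0000

1.0000


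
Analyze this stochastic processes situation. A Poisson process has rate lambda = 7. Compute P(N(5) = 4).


P(N(t)=k) = (lambda*t)^k * exp(-lambda*t) / k!
lambda*t = 35
= 35^4 * exp(-35) / 4!
= 1500625 * 6.3051e-16 / 24
= 3.9423e-11

3.9423e-11


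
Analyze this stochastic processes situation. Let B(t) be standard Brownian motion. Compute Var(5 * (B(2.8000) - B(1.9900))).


Var(alpha*(B(t)-B(s))) = alpha^2 * (t-s)
= 5^2 * (2.8000 - 1.9900)
= 25 * 0.8100
= 20.2500

20.2500


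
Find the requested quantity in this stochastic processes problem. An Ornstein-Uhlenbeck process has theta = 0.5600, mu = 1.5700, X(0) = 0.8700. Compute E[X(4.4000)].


E[X(t)] = mu + (X(0) - mu)*exp(-theta*t)
= 1.5700 + (0.8700 - 1.5700)*exp(-0.5600*4.4000)
= 1.5700 + -0.7000 * 0.0851
= 1.5104

1.5104


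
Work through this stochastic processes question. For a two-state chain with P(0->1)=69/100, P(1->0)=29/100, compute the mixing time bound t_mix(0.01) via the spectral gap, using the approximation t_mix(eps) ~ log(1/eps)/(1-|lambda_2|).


lambda_2 = |1 - p01 - p10| = |1 - 0.6900 - 0.2900| = 0.0200
t_mix ~ log(1/eps)/(1 - |lambda_2|)
= log(100)/(1 - 0.0200) = 4.6052/0.9800
= 4.6992

4.6992


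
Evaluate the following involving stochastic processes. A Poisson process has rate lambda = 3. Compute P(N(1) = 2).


P(N(t)=k) = (lambda*t)^k * exp(-lambda*t) / k!
lambda*t = 3
= 3^2 * exp(-3) / 2!
= 9 * 0.0498 / 2
= 0.2240

0.2240


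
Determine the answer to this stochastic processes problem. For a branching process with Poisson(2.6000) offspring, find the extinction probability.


Since mu = 2.6000 > 1, extinction prob q < 1.
Solve s = exp(mu*(s-1)) iteratively.
q = 0.0951

0.0951


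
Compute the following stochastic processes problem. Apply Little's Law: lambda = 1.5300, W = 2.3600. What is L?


Little's Law: L = lambda * W
= 1.5300 * 2.3600
= 3.6108

3.6108


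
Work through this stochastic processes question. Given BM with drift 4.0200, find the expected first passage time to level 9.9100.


Expected first passage time = a/mu
= 9.9100/4.0200
= 2.4652

2.4652


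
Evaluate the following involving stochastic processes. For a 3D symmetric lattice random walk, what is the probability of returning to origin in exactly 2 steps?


P(return in 2 steps) = P(reverse first step) = 1/(2d)
= 1/6
= 0.1667

0.1667


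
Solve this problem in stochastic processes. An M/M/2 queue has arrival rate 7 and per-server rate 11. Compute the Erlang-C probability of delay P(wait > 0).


a = lambda/mu = 0.6364
rho = a/c = 0.3182
Erlang-C formula applied:
C(c,a) = 0.1536

0.1536


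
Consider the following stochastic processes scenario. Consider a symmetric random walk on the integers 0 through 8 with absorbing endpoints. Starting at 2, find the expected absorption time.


For symmetric RW on 0,...,N with absorbing barriers, E(i) = i*(N-i)
E(2) = 2 * 6 = 12

12


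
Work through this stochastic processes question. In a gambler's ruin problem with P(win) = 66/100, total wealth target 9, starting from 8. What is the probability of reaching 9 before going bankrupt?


Gambler's ruin formula:
r = q/p = 0.3400/0.6600 = 0.5152
P(win) = (1 - r^i)/(1 - r^N)
= (1 - 0.5152^8)/(1 - 0.5152^9)
= 0.9976

0.9976


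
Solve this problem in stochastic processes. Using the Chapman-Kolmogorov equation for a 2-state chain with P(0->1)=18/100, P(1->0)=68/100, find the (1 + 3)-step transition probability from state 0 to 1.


P^4 = P^1 * P^3
Computing via matrix multiplication of the transition matrix.
Entry (0,1) of P^4 = 0.2092

0.2092


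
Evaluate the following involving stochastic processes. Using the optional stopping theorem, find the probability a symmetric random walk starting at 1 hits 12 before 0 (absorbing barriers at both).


By optional stopping theorem: E(M at tau) = M(0) = 1
P(hit 12)*12 + P(hit 0)*0 = 1
P(hit 12) = (1 - 0)/(12 - 0) = 1/12 = 0.0833

0.0833


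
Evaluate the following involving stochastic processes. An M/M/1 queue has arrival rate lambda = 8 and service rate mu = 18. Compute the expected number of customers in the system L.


rho = 8/18 = 0.4444
L = rho/(1-rho)
= 0.4444/0.5556
= 0.8000

0.8000


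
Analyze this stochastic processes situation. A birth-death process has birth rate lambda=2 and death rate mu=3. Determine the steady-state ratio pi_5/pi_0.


For birth-death process, pi_n/pi_0 = (lambda/mu)^n
= (2/3)^5
= 0.1317

0.1317


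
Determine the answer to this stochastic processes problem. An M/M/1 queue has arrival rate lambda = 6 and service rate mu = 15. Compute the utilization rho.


rho = lambda/mu
= 6/15
= 0.4000

0.4000


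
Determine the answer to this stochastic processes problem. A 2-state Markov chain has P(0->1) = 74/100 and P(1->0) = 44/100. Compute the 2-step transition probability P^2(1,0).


Computing P^2 by matrix multiplication.
P = [[0.2600, 0.7400], [0.4400, 0.5600]]
After raising P to the power 2:
P^2(1,0) = 0.3608

0.3608


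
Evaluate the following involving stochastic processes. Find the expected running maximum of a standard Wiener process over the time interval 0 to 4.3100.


E(max B(s)) = sqrt(2t/pi)
= sqrt(2*4.3100/pi)
= sqrt(2.7438)
= 1.6565

1.6565


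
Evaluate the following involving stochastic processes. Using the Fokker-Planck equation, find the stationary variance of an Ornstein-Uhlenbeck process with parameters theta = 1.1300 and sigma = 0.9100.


Stationary variance = sigma^2 / (2*theta)
= 0.9100^2 / (2*1.1300)
= 0.8281 / 2.2600
= 0.3664

0.3664


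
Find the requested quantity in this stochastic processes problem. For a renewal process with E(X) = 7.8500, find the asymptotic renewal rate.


Long-run renewal rate = 1/E(X)
= 1/7.8500
= 0.1274

0.1274


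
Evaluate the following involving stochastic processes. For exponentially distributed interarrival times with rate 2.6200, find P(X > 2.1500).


P(X > t) = exp(-lambda * t)
= exp(-2.6200 * 2.1500)
= exp(-5.6330) = 0.0036

0.0036


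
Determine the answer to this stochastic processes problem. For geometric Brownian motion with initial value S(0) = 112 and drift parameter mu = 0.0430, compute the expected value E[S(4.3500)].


E[S(t)] = S(0) * exp(mu * t)
= 112 * exp(0.0430 * 4.3500)
= 112 * 1.2057
= 135.0370

135.0370


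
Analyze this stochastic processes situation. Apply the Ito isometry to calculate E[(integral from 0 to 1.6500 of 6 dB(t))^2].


By Ito isometry: E[(int f dB)^2] = int f^2 dt
= 6^2 * 1.6500
= 36 * 1.6500 = 59.4000

59.4000


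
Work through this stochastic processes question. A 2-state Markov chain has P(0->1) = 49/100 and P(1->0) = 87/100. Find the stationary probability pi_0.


Stationary distribution: pi_0 = p10/(p01+p10), pi_1 = p01/(p01+p10)
p01 = 0.4900, p10 = 0.8700
pi_0 = 0.6397

0.6397


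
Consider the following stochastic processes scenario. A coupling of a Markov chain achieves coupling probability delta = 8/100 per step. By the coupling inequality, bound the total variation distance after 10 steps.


TV distance bound <= (1-delta)^n
= (1 - 0.0800)^10
= 0.9200^10
= 0.4344

0.4344


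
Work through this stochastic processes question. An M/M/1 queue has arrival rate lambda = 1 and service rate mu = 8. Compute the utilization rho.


rho = lambda/mu
= 1/8
= 0.1250

0.1250


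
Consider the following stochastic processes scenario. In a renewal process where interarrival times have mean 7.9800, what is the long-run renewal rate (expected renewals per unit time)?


Long-run renewal rate = 1/E(X)
= 1/7.9800
= 0.1253

0.1253


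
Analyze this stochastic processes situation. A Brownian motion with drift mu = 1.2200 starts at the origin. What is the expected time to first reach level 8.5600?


Expected first passage time = a/mu
= 8.5600/1.2200
= 7.0164

7.0164


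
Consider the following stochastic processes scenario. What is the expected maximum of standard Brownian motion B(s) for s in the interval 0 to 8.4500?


E(max B(s)) = sqrt(2t/pi)
= sqrt(2*8.4500/pi)
= sqrt(5.3794)
= 2.3194

2.3194


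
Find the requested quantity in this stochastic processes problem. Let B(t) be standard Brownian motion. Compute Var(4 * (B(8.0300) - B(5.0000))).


Var(alpha*(B(t)-B(s))) = alpha^2 * (t-s)
= 4^2 * (8.0300 - 5.0000)
= 16 * 3.0300
= 48.4800

48.4800


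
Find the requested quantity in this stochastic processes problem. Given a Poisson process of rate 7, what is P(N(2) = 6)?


P(N(t)=k) = (lambda*t)^k * exp(-lambda*t) / k!
lambda*t = 14
= 14^6 * exp(-14) / 6!
= 7529536 * 8.3153e-07 / 720
= 0.0087

0.0087


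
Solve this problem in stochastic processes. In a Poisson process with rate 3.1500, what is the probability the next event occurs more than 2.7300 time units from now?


P(X > t) = exp(-lambda * t)
= exp(-3.1500 * 2.7300)
= exp(-8.5995) = 1.8420e-04

1.8420e-04


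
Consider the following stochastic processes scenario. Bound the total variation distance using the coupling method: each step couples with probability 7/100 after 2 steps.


TV distance bound <= (1-delta)^n
= (1 - 0.0700)^2
= 0.9300^2
= 0.8649

0.8649


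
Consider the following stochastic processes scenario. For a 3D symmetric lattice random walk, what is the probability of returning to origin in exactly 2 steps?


P(return in 2 steps) = P(reverse first step) = 1/(2d)
= 1/6
= 0.1667

0.1667


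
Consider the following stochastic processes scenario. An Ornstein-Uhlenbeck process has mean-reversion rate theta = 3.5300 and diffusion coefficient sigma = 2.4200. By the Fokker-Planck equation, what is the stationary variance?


Stationary variance = sigma^2 / (2*theta)
= 2.4200^2 / (2*3.5300)
= 5.8564 / 7.0600
= 0.8295

0.8295


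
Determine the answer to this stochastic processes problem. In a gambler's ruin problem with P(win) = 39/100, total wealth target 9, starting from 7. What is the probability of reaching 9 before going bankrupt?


Gambler's ruin formula:
r = q/p = 0.6100/0.3900 = 1.5641
P(win) = (1 - r^i)/(1 - r^N)
= (1 - 1.5641^7)/(1 - 1.5641^9)
= 0.3980

0.3980


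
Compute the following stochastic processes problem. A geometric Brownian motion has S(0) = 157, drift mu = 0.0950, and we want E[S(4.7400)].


E[S(t)] = S(0) * exp(mu * t)
= 157 * exp(0.0950 * 4.7400)
= 157 * 1.5688
= 246.2989

246.2989


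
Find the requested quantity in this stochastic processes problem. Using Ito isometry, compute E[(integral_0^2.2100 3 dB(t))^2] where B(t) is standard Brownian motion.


By Ito isometry: E[(int f dB)^2] = int f^2 dt
= 3^2 * 2.2100
= 9 * 2.2100 = 19.8900

19.8900


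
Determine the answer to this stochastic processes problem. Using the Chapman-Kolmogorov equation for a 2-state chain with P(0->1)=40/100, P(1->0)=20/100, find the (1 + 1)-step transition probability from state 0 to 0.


P^2 = P^1 * P^1
Computing via matrix multiplication of the transition matrix.
Entry (0,0) of P^2 = 0.4400

0.4400


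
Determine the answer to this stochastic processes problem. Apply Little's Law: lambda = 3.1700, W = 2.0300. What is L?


Little's Law: L = lambda * W
= 3.1700 * 2.0300
= 6.4351

6.4351


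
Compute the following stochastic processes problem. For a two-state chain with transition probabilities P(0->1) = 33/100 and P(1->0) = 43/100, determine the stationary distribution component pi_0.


Stationary distribution: pi_0 = p10/(p01+p10), pi_1 = p01/(p01+p10)
p01 = 0.3300, p10 = 0.4300
pi_0 = 0.5658

0.5658


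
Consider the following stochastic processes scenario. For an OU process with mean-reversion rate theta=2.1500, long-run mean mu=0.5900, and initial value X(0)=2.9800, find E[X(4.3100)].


E[X(t)] = mu + (X(0) - mu)*exp(-theta*t)
= 0.5900 + (2.9800 - 0.5900)*exp(-2.1500*4.3100)
= 0.5900 + 2.3900 * 9.4539e-05
= 0.5902

0.5902


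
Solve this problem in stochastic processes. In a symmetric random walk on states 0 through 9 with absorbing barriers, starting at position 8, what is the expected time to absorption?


For symmetric RW on 0,...,N with absorbing barriers, E(i) = i*(N-i)
E(8) = 8 * 1 = 8

8


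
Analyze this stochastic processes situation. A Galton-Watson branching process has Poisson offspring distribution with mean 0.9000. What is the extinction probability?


Since mu = 0.9000 <= 1, extinction probability = 1.

1.0000


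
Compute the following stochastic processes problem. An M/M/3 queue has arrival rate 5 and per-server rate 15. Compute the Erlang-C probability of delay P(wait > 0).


a = lambda/mu = 0.3333
rho = a/c = 0.1111
Erlang-C formula applied:
C(c,a) = 0.0050

0.0050


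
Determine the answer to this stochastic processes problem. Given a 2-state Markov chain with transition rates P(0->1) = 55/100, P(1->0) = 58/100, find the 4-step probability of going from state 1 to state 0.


Computing P^4 by matrix multiplication.
P = [[0.4500, 0.5500], [0.5800, 0.4200]]
After raising P to the power 4:
P^4(1,0) = 0.5131

0.5131


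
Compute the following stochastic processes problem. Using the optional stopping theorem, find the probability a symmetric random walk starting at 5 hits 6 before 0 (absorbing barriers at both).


By optional stopping theorem: E(M at tau) = M(0) = 5
P(hit 6)*6 + P(hit 0)*0 = 5
P(hit 6) = (5 - 0)/(6 - 0) = 5/6 = 0.8333

0.8333


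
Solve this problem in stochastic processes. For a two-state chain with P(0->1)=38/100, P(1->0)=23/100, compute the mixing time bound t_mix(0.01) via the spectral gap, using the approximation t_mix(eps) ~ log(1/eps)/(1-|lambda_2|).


lambda_2 = |1 - p01 - p10| = |1 - 0.3800 - 0.2300| = 0.3900
t_mix ~ log(1/eps)/(1 - |lambda_2|)
= log(100)/(1 - 0.3900) = 4.6052/0.6100
= 7.5495

7.5495


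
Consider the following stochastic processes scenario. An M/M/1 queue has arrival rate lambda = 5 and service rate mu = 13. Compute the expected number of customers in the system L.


rho = 5/13 = 0.3846
L = rho/(1-rho)
= 0.3846/0.6154
= 0.6250

0.6250


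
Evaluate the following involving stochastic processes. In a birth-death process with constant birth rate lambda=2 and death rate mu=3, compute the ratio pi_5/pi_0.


For birth-death process, pi_n/pi_0 = (lambda/mu)^n
= (2/3)^5
= 0.1317

0.1317


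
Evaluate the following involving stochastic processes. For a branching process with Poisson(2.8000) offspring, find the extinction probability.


Since mu = 2.8000 > 1, extinction prob q < 1.
Solve s = exp(mu*(s-1)) iteratively.
q = 0.0750

0.0750


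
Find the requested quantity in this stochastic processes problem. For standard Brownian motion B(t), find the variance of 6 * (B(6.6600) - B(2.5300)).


Var(alpha*(B(t)-B(s))) = alpha^2 * (t-s)
= 6^2 * (6.6600 - 2.5300)
= 36 * 4.1300
= 148.6800

148.6800


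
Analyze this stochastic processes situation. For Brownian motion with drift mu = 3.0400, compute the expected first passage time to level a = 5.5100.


Expected first passage time = a/mu
= 5.5100/3.0400
= 1.8125

1.8125


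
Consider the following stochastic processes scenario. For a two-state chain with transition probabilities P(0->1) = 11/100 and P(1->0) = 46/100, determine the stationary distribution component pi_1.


Stationary distribution: pi_0 = p10/(p01+p10), pi_1 = p01/(p01+p10)
p01 = 0.1100, p10 = 0.4600
pi_1 = 0.1930

0.1930


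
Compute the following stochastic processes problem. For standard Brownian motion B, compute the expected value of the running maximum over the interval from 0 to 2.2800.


E(max B(s)) = sqrt(2t/pi)
= sqrt(2*2.2800/pi)
= sqrt(1.4515)
= 1.2048

1.2048


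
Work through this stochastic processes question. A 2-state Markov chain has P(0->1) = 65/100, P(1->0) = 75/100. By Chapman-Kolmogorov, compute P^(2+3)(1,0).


P^5 = P^2 * P^3
Computing via matrix multiplication of the transition matrix.
Entry (1,0) of P^5 = 0.5412

0.5412


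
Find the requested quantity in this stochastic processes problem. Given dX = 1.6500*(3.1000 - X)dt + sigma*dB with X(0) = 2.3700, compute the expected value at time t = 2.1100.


E[X(t)] = mu + (X(0) - mu)*exp(-theta*t)
= 3.1000 + (2.3700 - 3.1000)*exp(-1.6500*2.1100)
= 3.1000 + -0.7300 * 0.0308
= 3.0775

3.0775


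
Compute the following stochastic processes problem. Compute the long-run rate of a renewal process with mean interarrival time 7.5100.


Long-run renewal rate = 1/E(X)
= 1/7.5100
= 0.1332

0.1332


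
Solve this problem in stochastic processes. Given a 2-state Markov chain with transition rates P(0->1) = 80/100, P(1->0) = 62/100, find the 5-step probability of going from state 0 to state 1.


Computing P^5 by matrix multiplication.
P = [[0.2000, 0.8000], [0.6200, 0.3800]]
After raising P to the power 5:
P^5(0,1) = 0.5707

0.5707


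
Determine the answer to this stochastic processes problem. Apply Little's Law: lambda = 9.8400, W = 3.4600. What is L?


Little's Law: L = lambda * W
= 9.8400 * 3.4600
= 34.0464

34.0464


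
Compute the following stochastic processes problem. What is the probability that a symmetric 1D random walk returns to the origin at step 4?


P(S(4) = 0) = C(4,2) / 4^2
= 6 / 16
= 0.3750

0.3750


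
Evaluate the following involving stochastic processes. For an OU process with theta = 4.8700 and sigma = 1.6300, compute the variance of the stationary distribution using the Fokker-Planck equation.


Stationary variance = sigma^2 / (2*theta)
= 1.6300^2 / (2*4.8700)
= 2.6569 / 9.7400
= 0.2728

0.2728


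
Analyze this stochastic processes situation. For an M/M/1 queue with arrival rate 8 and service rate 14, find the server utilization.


rho = lambda/mu
= 8/14
= 0.5714

0.5714


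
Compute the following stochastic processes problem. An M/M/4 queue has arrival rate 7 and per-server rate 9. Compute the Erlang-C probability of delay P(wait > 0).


a = lambda/mu = 0.7778
rho = a/c = 0.1944
Erlang-C formula applied:
C(c,a) = 0.0087

0.0087


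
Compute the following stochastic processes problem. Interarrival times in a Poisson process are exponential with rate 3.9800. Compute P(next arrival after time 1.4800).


P(X > t) = exp(-lambda * t)
= exp(-3.9800 * 1.4800)
= exp(-5.8904) = 0.0028

0.0028


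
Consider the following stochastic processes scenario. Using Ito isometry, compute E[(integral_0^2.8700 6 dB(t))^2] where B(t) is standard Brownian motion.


By Ito isometry: E[(int f dB)^2] = int f^2 dt
= 6^2 * 2.8700
= 36 * 2.8700 = 103.3200

103.3200


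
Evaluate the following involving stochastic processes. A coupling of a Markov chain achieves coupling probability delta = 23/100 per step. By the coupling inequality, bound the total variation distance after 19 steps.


TV distance bound <= (1-delta)^n
= (1 - 0.2300)^19
= 0.7700^19
= 0.0070

0.0070


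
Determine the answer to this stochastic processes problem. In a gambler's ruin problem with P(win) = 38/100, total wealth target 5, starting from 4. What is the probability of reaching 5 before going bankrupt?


Gambler's ruin formula:
r = q/p = 0.6200/0.3800 = 1.6316
P(win) = (1 - r^i)/(1 - r^N)
= (1 - 1.6316^4)/(1 - 1.6316^5)
= 0.5763

0.5763


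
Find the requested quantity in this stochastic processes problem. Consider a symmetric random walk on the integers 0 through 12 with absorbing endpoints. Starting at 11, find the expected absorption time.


For symmetric RW on 0,...,N with absorbing barriers, E(i) = i*(N-i)
E(11) = 11 * 1 = 11

11


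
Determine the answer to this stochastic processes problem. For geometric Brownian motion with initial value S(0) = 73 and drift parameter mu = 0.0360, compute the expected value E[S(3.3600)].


E[S(t)] = S(0) * exp(mu * t)
= 73 * exp(0.0360 * 3.3600)
= 73 * 1.1286
= 82.3863

82.3863


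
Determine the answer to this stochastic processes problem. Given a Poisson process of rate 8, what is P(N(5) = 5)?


P(N(t)=k) = (lambda*t)^k * exp(-lambda*t) / k!
lambda*t = 40
= 40^5 * exp(-40) / 5!
= 102400000 * 4.2484e-18 / 120
= 3.6253e-12

3.6253e-12


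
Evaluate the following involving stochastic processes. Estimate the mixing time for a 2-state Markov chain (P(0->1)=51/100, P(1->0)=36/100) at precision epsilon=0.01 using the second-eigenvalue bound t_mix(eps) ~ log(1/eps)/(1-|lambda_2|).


lambda_2 = |1 - p01 - p10| = |1 - 0.5100 - 0.3600| = 0.1300
t_mix ~ log(1/eps)/(1 - |lambda_2|)
= log(100)/(1 - 0.1300) = 4.6052/0.8700
= 5.2933

5.2933


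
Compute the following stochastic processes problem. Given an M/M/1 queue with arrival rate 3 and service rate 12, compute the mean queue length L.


rho = 3/12 = 0.2500
L = rho/(1-rho)
= 0.2500/0.7500
= 0.3333

0.3333


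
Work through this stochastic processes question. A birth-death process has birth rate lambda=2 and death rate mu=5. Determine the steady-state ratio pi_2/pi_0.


For birth-death process, pi_n/pi_0 = (lambda/mu)^n
= (2/5)^2
= 0.1600

0.1600


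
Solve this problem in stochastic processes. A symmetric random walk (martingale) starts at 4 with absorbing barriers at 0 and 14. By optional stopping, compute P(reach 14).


By optional stopping theorem: E(M at tau) = M(0) = 4
P(hit 14)*14 + P(hit 0)*0 = 4
P(hit 14) = (4 - 0)/(14 - 0) = 2/7 = 0.2857

0.2857


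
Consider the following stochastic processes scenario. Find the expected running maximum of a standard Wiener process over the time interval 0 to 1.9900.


E(max B(s)) = sqrt(2t/pi)
= sqrt(2*1.9900/pi)
= sqrt(1.2669)
= 1.1256

1.1256


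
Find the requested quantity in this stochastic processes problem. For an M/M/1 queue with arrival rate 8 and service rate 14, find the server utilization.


rho = lambda/mu
= 8/14
= 0.5714

0.5714


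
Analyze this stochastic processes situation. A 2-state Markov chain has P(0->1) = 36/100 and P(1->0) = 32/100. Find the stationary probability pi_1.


Stationary distribution: pi_0 = p10/(p01+p10), pi_1 = p01/(p01+p10)
p01 = 0.3600, p10 = 0.3200
pi_1 = 0.5294

0.5294


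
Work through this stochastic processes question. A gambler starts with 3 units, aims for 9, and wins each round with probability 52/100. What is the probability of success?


Gambler's ruin formula:
r = q/p = 0.4800/0.5200 = 0.9231
P(win) = (1 - r^i)/(1 - r^N)
= (1 - 0.9231^3)/(1 - 0.9231^9)
= 0.4158

0.4158


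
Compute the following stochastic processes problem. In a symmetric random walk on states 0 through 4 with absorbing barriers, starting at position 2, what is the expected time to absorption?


For symmetric RW on 0,...,N with absorbing barriers, E(i) = i*(N-i)
E(2) = 2 * 2 = 4

4


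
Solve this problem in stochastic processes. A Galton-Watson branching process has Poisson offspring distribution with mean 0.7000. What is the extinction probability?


Since mu = 0.7000 <= 1, extinction probability = 1.

1.0000


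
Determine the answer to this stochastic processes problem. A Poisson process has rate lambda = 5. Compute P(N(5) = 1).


P(N(t)=k) = (lambda*t)^k * exp(-lambda*t) / k!
lambda*t = 25
= 25^1 * exp(-25) / 1!
= 25 * 1.3888e-11 / 1
= 3.4720e-10

3.4720e-10


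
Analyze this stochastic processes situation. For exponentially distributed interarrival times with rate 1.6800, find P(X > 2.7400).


P(X > t) = exp(-lambda * t)
= exp(-1.6800 * 2.7400)
= exp(-4.6032) = 0.0100

0.0100


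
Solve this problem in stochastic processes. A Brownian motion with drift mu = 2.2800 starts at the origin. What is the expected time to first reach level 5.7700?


Expected first passage time = a/mu
= 5.7700/2.2800
= 2.5307

2.5307


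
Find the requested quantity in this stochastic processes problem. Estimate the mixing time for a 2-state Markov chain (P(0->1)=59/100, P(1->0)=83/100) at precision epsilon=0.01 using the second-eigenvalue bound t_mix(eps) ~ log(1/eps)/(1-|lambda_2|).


lambda_2 = |1 - p01 - p10| = |1 - 0.5900 - 0.8300| = 0.4200
t_mix ~ log(1/eps)/(1 - |lambda_2|)
= log(100)/(1 - 0.4200) = 4.6052/0.5800
= 7.9399

7.9399


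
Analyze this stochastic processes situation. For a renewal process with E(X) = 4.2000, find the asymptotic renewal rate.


Long-run renewal rate = 1/E(X)
= 1/4.2000
= 0.2381

0.2381


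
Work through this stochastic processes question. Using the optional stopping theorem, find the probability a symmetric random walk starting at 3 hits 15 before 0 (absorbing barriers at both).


By optional stopping theorem: E(M at tau) = M(0) = 3
P(hit 15)*15 + P(hit 0)*0 = 3
P(hit 15) = (3 - 0)/(15 - 0) = 1/5 = 0.2000

0.2000


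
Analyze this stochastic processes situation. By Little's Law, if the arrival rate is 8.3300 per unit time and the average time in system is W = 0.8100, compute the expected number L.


Little's Law: L = lambda * W
= 8.3300 * 0.8100
= 6.7473

6.7473


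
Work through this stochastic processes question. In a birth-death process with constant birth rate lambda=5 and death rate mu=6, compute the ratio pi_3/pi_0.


For birth-death process, pi_n/pi_0 = (lambda/mu)^n
= (5/6)^3
= 0.5787

0.5787


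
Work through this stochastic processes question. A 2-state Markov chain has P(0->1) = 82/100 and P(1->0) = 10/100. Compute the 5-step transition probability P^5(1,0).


Computing P^5 by matrix multiplication.
P = [[0.1800, 0.8200], [0.1000, 0.9000]]
After raising P to the power 5:
P^5(1,0) = 0.1087

0.1087


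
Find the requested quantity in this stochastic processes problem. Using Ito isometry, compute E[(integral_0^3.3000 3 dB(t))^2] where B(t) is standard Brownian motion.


By Ito isometry: E[(int f dB)^2] = int f^2 dt
= 3^2 * 3.3000
= 9 * 3.3000 = 29.7000

29.7000


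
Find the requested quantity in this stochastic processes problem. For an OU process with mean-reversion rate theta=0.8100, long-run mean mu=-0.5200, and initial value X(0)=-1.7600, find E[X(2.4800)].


E[X(t)] = mu + (X(0) - mu)*exp(-theta*t)
= -0.5200 + (-1.7600 - -0.5200)*exp(-0.8100*2.4800)
= -0.5200 + -1.2400 * 0.1341
= -0.6863

-0.6863


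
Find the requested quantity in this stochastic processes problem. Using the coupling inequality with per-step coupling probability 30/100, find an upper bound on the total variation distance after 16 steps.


TV distance bound <= (1-delta)^n
= (1 - 0.3000)^16
= 0.7000^16
= 0.0033

0.0033


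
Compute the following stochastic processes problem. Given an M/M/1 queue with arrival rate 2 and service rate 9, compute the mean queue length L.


rho = 2/9 = 0.2222
L = rho/(1-rho)
= 0.2222/0.7778
= 0.2857

0.2857


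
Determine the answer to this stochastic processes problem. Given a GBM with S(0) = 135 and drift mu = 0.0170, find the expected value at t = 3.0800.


E[S(t)] = S(0) * exp(mu * t)
= 135 * exp(0.0170 * 3.0800)
= 135 * 1.0538
= 142.2569

142.2569


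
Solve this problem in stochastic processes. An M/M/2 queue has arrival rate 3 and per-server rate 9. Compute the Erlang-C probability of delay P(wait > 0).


a = lambda/mu = 0.3333
rho = a/c = 0.1667
Erlang-C formula applied:
C(c,a) = 0.0476

0.0476


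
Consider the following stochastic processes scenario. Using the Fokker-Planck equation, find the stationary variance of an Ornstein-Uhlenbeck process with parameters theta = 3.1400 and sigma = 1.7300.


Stationary variance = sigma^2 / (2*theta)
= 1.7300^2 / (2*3.1400)
= 2.9929 / 6.2800
= 0.4766

0.4766


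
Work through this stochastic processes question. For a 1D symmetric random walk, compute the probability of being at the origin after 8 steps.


P(S(8) = 0) = C(8,4) / 4^4
= 70 / 256
= 0.2734

0.2734


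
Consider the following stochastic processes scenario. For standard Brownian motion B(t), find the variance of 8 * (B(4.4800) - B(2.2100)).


Var(alpha*(B(t)-B(s))) = alpha^2 * (t-s)
= 8^2 * (4.4800 - 2.2100)
= 64 * 2.2700
= 145.2800

145.2800


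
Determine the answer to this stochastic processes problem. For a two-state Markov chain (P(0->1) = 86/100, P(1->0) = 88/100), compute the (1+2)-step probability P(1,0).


P^3 = P^1 * P^2
Computing via matrix multiplication of the transition matrix.
Entry (1,0) of P^3 = 0.7107

0.7107


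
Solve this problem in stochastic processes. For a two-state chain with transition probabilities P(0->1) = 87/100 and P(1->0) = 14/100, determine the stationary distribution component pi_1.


Stationary distribution: pi_0 = p10/(p01+p10), pi_1 = p01/(p01+p10)
p01 = 0.8700, p10 = 0.1400
pi_1 = 0.8614

0.8614


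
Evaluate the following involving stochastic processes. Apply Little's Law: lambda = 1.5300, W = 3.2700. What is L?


Little's Law: L = lambda * W
= 1.5300 * 3.2700
= 5.0031

5.0031


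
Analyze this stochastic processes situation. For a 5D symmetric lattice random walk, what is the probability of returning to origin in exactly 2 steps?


P(return in 2 steps) = P(reverse first step) = 1/(2d)
= 1/10
= 0.1000

0.1000


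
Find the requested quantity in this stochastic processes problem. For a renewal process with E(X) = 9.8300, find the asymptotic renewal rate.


Long-run renewal rate = 1/E(X)
= 1/9.8300
= 0.1017

0.1017


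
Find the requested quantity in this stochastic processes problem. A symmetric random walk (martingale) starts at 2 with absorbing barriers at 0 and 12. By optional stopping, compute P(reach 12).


By optional stopping theorem: E(M at tau) = M(0) = 2
P(hit 12)*12 + P(hit 0)*0 = 2
P(hit 12) = (2 - 0)/(12 - 0) = 1/6 = 0.1667

0.1667


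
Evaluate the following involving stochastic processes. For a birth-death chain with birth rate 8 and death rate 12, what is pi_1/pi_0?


For birth-death process, pi_n/pi_0 = (lambda/mu)^n
= (8/12)^1
= 0.6667

0.6667


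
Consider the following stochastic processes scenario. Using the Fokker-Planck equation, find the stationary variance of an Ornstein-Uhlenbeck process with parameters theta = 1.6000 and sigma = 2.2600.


Stationary variance = sigma^2 / (2*theta)
= 2.2600^2 / (2*1.6000)
= 5.1076 / 3.2000
= 1.5961

1.5961


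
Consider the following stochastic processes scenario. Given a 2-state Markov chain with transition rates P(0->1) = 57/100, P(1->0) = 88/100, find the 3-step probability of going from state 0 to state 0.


Computing P^3 by matrix multiplication.
P = [[0.4300, 0.5700], [0.8800, 0.1200]]
After raising P to the power 3:
P^3(0,0) = 0.5711

0.5711


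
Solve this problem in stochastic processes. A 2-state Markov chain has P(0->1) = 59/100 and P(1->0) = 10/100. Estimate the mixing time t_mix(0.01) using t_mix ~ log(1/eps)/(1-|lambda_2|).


lambda_2 = |1 - p01 - p10| = |1 - 0.5900 - 0.1000| = 0.3100
t_mix ~ log(1/eps)/(1 - |lambda_2|)
= log(100)/(1 - 0.3100) = 4.6052/0.6900
= 6.6742

6.6742


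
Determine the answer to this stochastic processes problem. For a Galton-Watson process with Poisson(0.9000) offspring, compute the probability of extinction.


Since mu = 0.9000 <= 1, extinction probability = 1.

1.0000


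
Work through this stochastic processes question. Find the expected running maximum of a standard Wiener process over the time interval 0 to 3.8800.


E(max B(s)) = sqrt(2t/pi)
= sqrt(2*3.8800/pi)
= sqrt(2.4701)
= 1.5717

1.5717


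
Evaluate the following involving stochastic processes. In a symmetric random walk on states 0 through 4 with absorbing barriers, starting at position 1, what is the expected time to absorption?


For symmetric RW on 0,...,N with absorbing barriers, E(i) = i*(N-i)
E(1) = 1 * 3 = 3

3


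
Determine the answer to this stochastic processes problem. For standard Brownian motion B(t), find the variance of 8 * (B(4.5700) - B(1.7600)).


Var(alpha*(B(t)-B(s))) = alpha^2 * (t-s)
= 8^2 * (4.5700 - 1.7600)
= 64 * 2.8100
= 179.8400

179.8400


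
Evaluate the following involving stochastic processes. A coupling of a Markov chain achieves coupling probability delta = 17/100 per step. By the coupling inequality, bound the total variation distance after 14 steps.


TV distance bound <= (1-delta)^n
= (1 - 0.1700)^14
= 0.8300^14
= 0.0736

0.0736


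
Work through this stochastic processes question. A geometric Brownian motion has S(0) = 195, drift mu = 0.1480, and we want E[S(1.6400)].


E[S(t)] = S(0) * exp(mu * t)
= 195 * exp(0.1480 * 1.6400)
= 195 * 1.2747
= 248.5688

248.5688


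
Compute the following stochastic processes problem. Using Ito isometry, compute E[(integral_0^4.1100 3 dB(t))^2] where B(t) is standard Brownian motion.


By Ito isometry: E[(int f dB)^2] = int f^2 dt
= 3^2 * 4.1100
= 9 * 4.1100 = 36.9900

36.9900
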